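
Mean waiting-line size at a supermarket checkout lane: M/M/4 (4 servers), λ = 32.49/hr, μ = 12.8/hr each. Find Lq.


a = λ/μ = 2.5383; ρ = a/4 = 0.6346
P₀ = 0.070331
Lq = P₀·a^c·ρ / (c!·(1−ρ)²) = 0.070331·41.51060·0.6346/(24·0.13354)
= 0.57805

Final: 0.57805


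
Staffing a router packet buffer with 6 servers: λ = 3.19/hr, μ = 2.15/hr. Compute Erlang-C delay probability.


a = λ/μ = 1.4837; ρ = a/6 = 0.2473
P₀ = 0.226739 (from M/M/c formula)
C(c,a) = [a^c/(c!(1−ρ))]·P₀ = [10.66875/(720·0.7527)]·0.226739
= 0.01969·0.226739 = 0.004464

Final: 0.004464


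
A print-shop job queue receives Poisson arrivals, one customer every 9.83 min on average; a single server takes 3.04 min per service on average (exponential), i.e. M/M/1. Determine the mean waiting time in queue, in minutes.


λ = 60/9.83 = 6.1038 /hr
μ = 60/3.04 = 19.7368 /hr
ρ = λ/μ = 6.1038/19.7368 = 0.3093
Wq = ρ/(μ−λ) = 0.3093/(19.7368−6.1038) = 0.02268 hr
In minutes: 0.02268·60 = 1.361 min

Final: 1.361 min


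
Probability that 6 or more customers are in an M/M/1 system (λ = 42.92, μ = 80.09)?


ρ = 42.92/80.09 = 0.5359
P(N ≥ n) = ρ^n = 0.5359^6 = 0.023686

Final: 0.023686


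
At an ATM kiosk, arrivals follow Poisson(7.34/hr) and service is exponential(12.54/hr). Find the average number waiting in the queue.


ρ = 7.34/12.54 = 0.5853
Lq = ρ²/(1−ρ) = 0.3426/0.4147 = 0.8262

Final: 0.8262


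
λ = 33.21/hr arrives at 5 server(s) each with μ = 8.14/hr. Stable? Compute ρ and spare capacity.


Total capacity cμ = 5·8.14 = 40.70/hr
ρ = λ/(cμ) = 33.21/40.70 = 0.8160
Stable ⇔ ρ < 1: YES
Spare capacity = cμ − λ = 40.70 − 33.21 = 7.49/hr

Final: ρ = 0.8160; stable; margin = 7.49/hr


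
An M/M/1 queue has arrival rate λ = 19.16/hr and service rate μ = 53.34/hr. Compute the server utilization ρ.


ρ = λ/μ = 19.16/53.34 = 0.3592

Final: 0.3592


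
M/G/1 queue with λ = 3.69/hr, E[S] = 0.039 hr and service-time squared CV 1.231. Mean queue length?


ρ = λ·E[S] = 3.69·0.039 = 0.1439
Lq = ρ²(1+C_s²)/(2(1−ρ)) = 0.02071·(1+1.231)/(2·0.8561)
= 0.02071·2.2310/1.7122 = 0.02699

Final: 0.02699


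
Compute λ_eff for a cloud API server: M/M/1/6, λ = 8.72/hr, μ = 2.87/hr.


ρ = 3.0383; P_K = (1−ρ)ρ^6/(1−ρ^7) = 0.671152
λ_eff = λ(1 − P_K) = 8.72·(1 − 0.671152) = 8.72·0.328848 = 2.8676 /hr

Final: 2.8676 /hr


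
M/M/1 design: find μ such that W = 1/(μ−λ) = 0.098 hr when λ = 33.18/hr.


W = 1/(μ−λ) ⇒ μ − λ = 1/W = 1/0.098 = 10.2041
μ = λ + 1/W = 33.18 + 10.2041 = 43.3841 per hr

Final: 43.3841 /hr


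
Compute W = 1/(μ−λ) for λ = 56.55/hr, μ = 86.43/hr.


W = 1/(μ−λ) = 1/(86.43 − 56.55) = 1/29.88 = 0.03347 hr

Final: 0.03347 hr


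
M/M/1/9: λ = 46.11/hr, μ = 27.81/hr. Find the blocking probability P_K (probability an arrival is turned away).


ρ = λ/μ = 46.11/27.81 = 1.6580
P_K = (1−ρ)ρ^K/(1−ρ^(K+1)) = (-0.6580·94.699394)/(1 − 157.015069)
= -62.315675/-156.015069 = 0.399421

Final: 0.399421


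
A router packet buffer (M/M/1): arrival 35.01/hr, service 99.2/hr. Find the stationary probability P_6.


ρ = 35.01/99.2 = 0.3529
P_n = (1−ρ)·ρ^n = (1 − 0.3529)·0.3529^6 = 0.6471·0.001932 = 0.001250

Final: 0.001250


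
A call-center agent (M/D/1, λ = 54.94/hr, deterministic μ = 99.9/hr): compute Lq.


ρ = 54.94/99.9 = 0.5499
M/D/1: Lq = ρ²/(2(1−ρ)) = 0.3024/(2·0.4501) = 0.33601

Final: 0.33601


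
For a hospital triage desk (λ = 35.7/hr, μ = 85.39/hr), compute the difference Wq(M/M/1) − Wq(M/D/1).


ρ = 35.7/85.39 = 0.4181
Wq(M/M/1) = ρ/(μ−λ) = 0.4181/49.69 = 0.008414 hr
Wq(M/D/1) = ρ/(2(μ−λ)) = 0.004207 hr
Savings = 0.008414 − 0.004207 = 0.004207 hr

Final: 0.004207 hr


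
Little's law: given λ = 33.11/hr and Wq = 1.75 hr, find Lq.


Lq = λWq = 33.11·1.75 = 57.9425

Final: 57.9425


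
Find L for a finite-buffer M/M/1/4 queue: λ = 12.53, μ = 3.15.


ρ = 12.53/3.15 = 3.9778
L = ρ[1 − (K+1)ρ^K + Kρ^(K+1)] / [(1−ρ)(1−ρ^(K+1))]
Numerator: 3.9778·(1 − 5·250.358343 + 4·995.869854) = 10870.024407
Denominator: (-2.9778)·(-994.869854) = 2962.501343
L = 10870.024407/2962.501343 = 3.6692

Final: 3.6692


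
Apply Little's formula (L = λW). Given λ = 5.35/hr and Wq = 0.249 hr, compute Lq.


Lq = λWq = 5.35·0.249 = 1.3321

Final: 1.3321


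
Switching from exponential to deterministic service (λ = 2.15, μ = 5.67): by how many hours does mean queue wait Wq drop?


ρ = 2.15/5.67 = 0.3792
Wq(M/M/1) = ρ/(μ−λ) = 0.3792/3.52 = 0.10772 hr
Wq(M/D/1) = ρ/(2(μ−λ)) = 0.05386 hr
Savings = 0.10772 − 0.05386 = 0.05386 hr

Final: 0.05386 hr


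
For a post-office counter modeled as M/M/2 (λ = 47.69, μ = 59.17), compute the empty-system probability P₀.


a = λ/μ = 47.69/59.17 = 0.8060; ρ = a/c = 0.4030
Σ_{k=0}^{1} a^k/k! (terms k=0..1) = 1.00000 + 0.80598 = 1.80598
Tail: a^2/(2!(1−ρ)) = 0.64961/(2·0.5970) = 0.54405
P₀ = 1/(1.80598 + 0.54405) = 1/2.35004 = 0.425526

Final: 0.425526


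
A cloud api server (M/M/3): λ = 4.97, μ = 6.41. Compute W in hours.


a = 0.7754; ρ = 0.2585; P₀ = 0.458569
Lq = P₀·a^c·ρ/(c!(1−ρ)²) = 0.01674
Wq = Lq/λ = 0.01674/4.97 = 0.003369 hr
W = Wq + 1/μ = 0.003369 + 0.15601 = 0.15938 hr

Final: 0.15938 hr


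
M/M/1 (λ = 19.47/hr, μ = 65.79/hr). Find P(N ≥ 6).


ρ = 19.47/65.79 = 0.2959
P(N ≥ n) = ρ^n = 0.2959^6 = 0.0006718

Final: 0.0006718


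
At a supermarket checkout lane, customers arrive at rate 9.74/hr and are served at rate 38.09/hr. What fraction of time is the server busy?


ρ = λ/μ = 9.74/38.09 = 0.2557

Final: 0.2557


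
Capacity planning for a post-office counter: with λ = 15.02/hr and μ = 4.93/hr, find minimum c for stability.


Stability requires cμ > λ ⇔ c > λ/μ.
λ/μ = 15.02/4.93 = 3.0467
Minimum integer c = ⌊3.0467⌋ + 1 = 4
Check: 4·4.93 = 19.72 > 15.02, while 3·4.93 = 14.79 ≤ 15.02

Final: 4 servers


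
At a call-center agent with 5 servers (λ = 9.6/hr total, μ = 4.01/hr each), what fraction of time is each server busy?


ρ = λ/(cμ) = 9.6/(5·4.01) = 9.6/20.05 = 0.4788

Final: 0.4788


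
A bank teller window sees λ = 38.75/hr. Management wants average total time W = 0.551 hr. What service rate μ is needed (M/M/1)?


W = 1/(μ−λ) ⇒ μ − λ = 1/W = 1/0.551 = 1.8149
μ = λ + 1/W = 38.75 + 1.8149 = 40.5649 per hr

Final: 40.5649 /hr


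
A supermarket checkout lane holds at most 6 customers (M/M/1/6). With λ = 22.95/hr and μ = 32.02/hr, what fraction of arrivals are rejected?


ρ = λ/μ = 22.95/32.02 = 0.7167
P_K = (1−ρ)ρ^K/(1−ρ^(K+1)) = (0.2833·0.135571)/(1 − 0.097169)
= 0.038402/0.902831 = 0.042535

Final: 0.042535


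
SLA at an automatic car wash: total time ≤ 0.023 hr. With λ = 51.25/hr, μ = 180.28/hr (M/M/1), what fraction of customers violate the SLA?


W ~ Exponential(μ−λ) for M/M/1.
μ − λ = 180.28 − 51.25 = 129.0300
P(W > t) = e^{−(μ−λ)t} = e^{−2.9677} = 0.051422

Final: 0.051422


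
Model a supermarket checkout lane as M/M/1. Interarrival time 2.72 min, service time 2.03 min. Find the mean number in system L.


λ = 60/2.72 = 22.0588 /hr
μ = 60/2.03 = 29.5567 /hr
ρ = λ/μ = 22.0588/29.5567 = 0.7463
L = ρ/(1−ρ) = 0.7463/0.2537 = 2.9420

Final: 2.9420


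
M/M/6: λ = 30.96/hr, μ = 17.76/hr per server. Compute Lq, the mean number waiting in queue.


a = λ/μ = 1.7432; ρ = a/6 = 0.2905
P₀ = 0.174841
Lq = P₀·a^c·ρ / (c!·(1−ρ)²) = 0.174841·28.06389·0.2905/(720·0.50333)
= 0.003934

Final: 0.003934


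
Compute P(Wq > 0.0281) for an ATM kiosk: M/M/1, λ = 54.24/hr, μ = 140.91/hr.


ρ = 54.24/140.91 = 0.3849
P(Wq > t) = ρ·e^{−(μ−λ)t} = 0.3849·e^{−2.4354}
= 0.3849·0.087560 = 0.033704

Final: 0.033704


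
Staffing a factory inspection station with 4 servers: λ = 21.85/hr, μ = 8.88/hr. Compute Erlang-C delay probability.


a = λ/μ = 2.4606; ρ = a/4 = 0.6151
P₀ = 0.077283 (from M/M/c formula)
C(c,a) = [a^c/(c!(1−ρ))]·P₀ = [36.65675/(24·0.3849)]·0.077283
= 3.96869·0.077283 = 0.306713

Final: 0.306713


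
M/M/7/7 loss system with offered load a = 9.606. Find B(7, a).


B(c,a) = (a^c/c!) / Σ_{k=0}^{c} a^k/k!
a^7/7! = 1497.502443
Σ terms (k=0..7): 1.00000 + 9.60600 + 46.13762 + 147.73265 + 354.77997 + 681.60327 + 1091.24684 + 1497.50244 = 3829.608786
B = 1497.502443/3829.608786 = 0.391033

Final: 0.391033


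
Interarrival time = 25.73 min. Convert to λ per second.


λ = 1/(interarrival time) in consistent units.
1 second = 0.0166667 min, so λ = 0.0166667/25.73 = 0.0006478 per second

Final: 0.0006478 /sec


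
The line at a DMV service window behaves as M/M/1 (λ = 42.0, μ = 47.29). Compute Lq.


ρ = 42.0/47.29 = 0.8881
Lq = ρ²/(1−ρ) = 0.7888/0.1119 = 7.0514

Final: 7.0514


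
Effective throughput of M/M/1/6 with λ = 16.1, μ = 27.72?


ρ = 0.5808; P_K = (1−ρ)ρ^6/(1−ρ^7) = 0.016459
λ_eff = λ(1 − P_K) = 16.1·(1 − 0.016459) = 16.1·0.983541 = 15.8350 /hr

Final: 15.8350 /hr


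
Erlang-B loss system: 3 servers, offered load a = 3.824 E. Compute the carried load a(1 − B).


B(3,3.824) = 0.434380 (Erlang-B)
Carried load = a(1 − B) = 3.824·(1 − 0.434380) = 3.824·0.565620 = 2.1629 E

Final: 2.1629 Erlangs


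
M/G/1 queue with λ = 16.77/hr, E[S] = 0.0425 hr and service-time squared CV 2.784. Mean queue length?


ρ = λ·E[S] = 16.77·0.0425 = 0.7127
Lq = ρ²(1+C_s²)/(2(1−ρ)) = 0.5080·(1+2.784)/(2·0.2873)
= 0.5080·3.7840/0.5745 = 3.34555

Final: 3.34555


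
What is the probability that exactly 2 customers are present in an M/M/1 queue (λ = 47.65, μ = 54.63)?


ρ = 47.65/54.63 = 0.8722
P_n = (1−ρ)·ρ^n = (1 − 0.8722)·0.8722^2 = 0.1278·0.760788 = 0.097205

Final: 0.097205


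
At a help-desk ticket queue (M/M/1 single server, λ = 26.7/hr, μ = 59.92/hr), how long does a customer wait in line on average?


ρ = 26.7/59.92 = 0.4456
Wq = ρ/(μ−λ) = 0.4456/(59.92 − 26.7) = 0.4456/33.22 = 0.01341 hr

Final: 0.01341 hr


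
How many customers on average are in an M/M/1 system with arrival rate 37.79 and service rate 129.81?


ρ = λ/μ = 37.79/129.81 = 0.2911
L = ρ/(1−ρ) = 0.2911/(1 − 0.2911) = 0.2911/0.7089 = 0.4107

Final: 0.4107


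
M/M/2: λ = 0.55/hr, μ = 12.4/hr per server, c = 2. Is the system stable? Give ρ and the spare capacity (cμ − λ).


Total capacity cμ = 2·12.4 = 24.80/hr
ρ = λ/(cμ) = 0.55/24.80 = 0.02218
Stable ⇔ ρ < 1: YES
Spare capacity = cμ − λ = 24.80 − 0.55 = 24.25/hr

Final: ρ = 0.02218; stable; margin = 24.25/hr


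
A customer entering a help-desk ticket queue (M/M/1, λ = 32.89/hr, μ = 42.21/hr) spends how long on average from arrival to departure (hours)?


W = 1/(μ−λ) = 1/(42.21 − 32.89) = 1/9.32 = 0.1073 hr

Final: 0.1073 hr


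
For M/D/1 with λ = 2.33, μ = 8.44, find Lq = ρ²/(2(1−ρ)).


ρ = 2.33/8.44 = 0.2761
M/D/1: Lq = ρ²/(2(1−ρ)) = 0.07621/(2·0.7239) = 0.05264

Final: 0.05264


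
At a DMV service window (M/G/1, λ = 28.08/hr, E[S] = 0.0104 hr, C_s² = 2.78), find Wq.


ρ = λ·E[S] = 28.08·0.0104 = 0.2920
E[S²] = E[S]²(1+C_s²) = 0.0104²·(1+2.78) = 0.0004088
Wq = λ·E[S²]/(2(1−ρ)) = 28.08·0.0004088/(2·0.7080) = 0.008108 hr

Final: 0.008108 hr


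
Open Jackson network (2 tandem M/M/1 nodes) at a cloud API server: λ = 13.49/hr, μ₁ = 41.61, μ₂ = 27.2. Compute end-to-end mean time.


Each node sees arrival rate λ = 13.49/hr (tandem ⇒ throughput preserved).
W₁ = 1/(μ₁−λ) = 1/(41.61−13.49) = 0.03556 hr
W₂ = 1/(μ₂−λ) = 1/(27.2−13.49) = 0.07294 hr
W_total = W₁ + W₂ = 0.03556 + 0.07294 = 0.10850 hr

Final: 0.10850 hr


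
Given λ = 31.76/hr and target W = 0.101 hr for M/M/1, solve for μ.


W = 1/(μ−λ) ⇒ μ − λ = 1/W = 1/0.101 = 9.9010
μ = λ + 1/W = 31.76 + 9.9010 = 41.6610 per hr

Final: 41.6610 /hr


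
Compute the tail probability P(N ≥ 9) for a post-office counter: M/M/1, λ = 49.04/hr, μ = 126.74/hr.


ρ = 49.04/126.74 = 0.3869
P(N ≥ n) = ρ^n = 0.3869^9 = 0.0001944

Final: 0.0001944


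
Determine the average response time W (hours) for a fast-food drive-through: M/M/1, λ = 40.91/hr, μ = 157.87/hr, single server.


W = 1/(μ−λ) = 1/(157.87 − 40.91) = 1/116.96 = 0.008550 hr

Final: 0.008550 hr


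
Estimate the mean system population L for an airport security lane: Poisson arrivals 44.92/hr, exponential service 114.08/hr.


ρ = λ/μ = 44.92/114.08 = 0.3938
L = ρ/(1−ρ) = 0.3938/(1 − 0.3938) = 0.3938/0.6062 = 0.6495

Final: 0.6495


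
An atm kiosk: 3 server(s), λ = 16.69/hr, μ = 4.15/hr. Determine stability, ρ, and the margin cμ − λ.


Total capacity cμ = 3·4.15 = 12.45/hr
ρ = λ/(cμ) = 16.69/12.45 = 1.3406
Stable ⇔ ρ < 1: NO
Spare capacity = cμ − λ = 12.45 − 16.69 = -4.24/hr

Final: ρ = 1.3406; unstable; margin = -4.24/hr


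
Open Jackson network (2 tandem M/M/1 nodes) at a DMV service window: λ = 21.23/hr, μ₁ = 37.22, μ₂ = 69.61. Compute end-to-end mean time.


Each node sees arrival rate λ = 21.23/hr (tandem ⇒ throughput preserved).
W₁ = 1/(μ₁−λ) = 1/(37.22−21.23) = 0.06254 hr
W₂ = 1/(μ₂−λ) = 1/(69.61−21.23) = 0.02067 hr
W_total = W₁ + W₂ = 0.06254 + 0.02067 = 0.08321 hr

Final: 0.08321 hr


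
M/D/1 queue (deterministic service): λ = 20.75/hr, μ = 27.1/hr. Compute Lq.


ρ = 20.75/27.1 = 0.7657
M/D/1: Lq = ρ²/(2(1−ρ)) = 0.5863/(2·0.2343) = 1.25102

Final: 1.25102


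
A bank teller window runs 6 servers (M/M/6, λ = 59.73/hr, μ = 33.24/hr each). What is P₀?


a = λ/μ = 59.73/33.24 = 1.7969; ρ = a/c = 0.2995
Σ_{k=0}^{5} a^k/k! (terms k=0..5) = 1.00000 + 1.79693 + 1.61448 + 0.96704 + 0.43442 + 0.15613 = 5.96900
Tail: a^6/(6!(1−ρ)) = 33.66580/(720·0.7005) = 0.06675
P₀ = 1/(5.96900 + 0.06675) = 1/6.03575 = 0.165679

Final: 0.165679


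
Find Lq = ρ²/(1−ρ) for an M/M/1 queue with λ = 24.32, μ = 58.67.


ρ = 24.32/58.67 = 0.4145
Lq = ρ²/(1−ρ) = 0.1718/0.5855 = 0.2935

Final: 0.2935


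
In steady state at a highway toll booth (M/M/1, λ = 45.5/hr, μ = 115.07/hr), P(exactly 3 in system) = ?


ρ = 45.5/115.07 = 0.3954
P_n = (1−ρ)·ρ^n = (1 − 0.3954)·0.3954^3 = 0.6046·0.061823 = 0.037377

Final: 0.037377


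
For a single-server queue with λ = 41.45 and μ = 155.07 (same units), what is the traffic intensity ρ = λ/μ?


ρ = λ/μ = 41.45/155.07 = 0.2673

Final: 0.2673


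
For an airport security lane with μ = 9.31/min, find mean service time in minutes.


Mean service time = 1/μ = 1/9.31 minute = 0.10741 minute
In minutes: 0.10741 × 1 = 0.1074 min

Final: 0.1074 min


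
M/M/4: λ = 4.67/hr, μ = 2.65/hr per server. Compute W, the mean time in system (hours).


a = 1.7623; ρ = 0.4406; P₀ = 0.168194
Lq = P₀·a^c·ρ/(c!(1−ρ)²) = 0.09515
Wq = Lq/λ = 0.09515/4.67 = 0.02037 hr
W = Wq + 1/μ = 0.02037 + 0.37736 = 0.39773 hr

Final: 0.39773 hr


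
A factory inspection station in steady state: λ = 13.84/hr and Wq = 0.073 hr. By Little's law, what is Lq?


Lq = λWq = 13.84·0.073 = 1.0103

Final: 1.0103


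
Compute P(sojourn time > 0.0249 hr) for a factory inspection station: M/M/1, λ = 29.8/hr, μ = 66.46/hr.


W ~ Exponential(μ−λ) for M/M/1.
μ − λ = 66.46 − 29.8 = 36.6600
P(W > t) = e^{−(μ−λ)t} = e^{−0.9128} = 0.401385

Final: 0.401385


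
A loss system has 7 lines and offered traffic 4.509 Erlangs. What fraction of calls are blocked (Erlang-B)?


B(c,a) = (a^c/c!) / Σ_{k=0}^{c} a^k/k!
a^7/7! = 7.518498
Σ terms (k=0..7): 1.00000 + 4.50900 + 10.16554 + 15.27881 + 17.22304 + 15.53173 + 11.67210 + 7.51850 = 82.898713
B = 7.518498/82.898713 = 0.090695

Final: 0.090695


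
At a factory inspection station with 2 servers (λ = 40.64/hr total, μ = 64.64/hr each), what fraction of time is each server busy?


ρ = λ/(cμ) = 40.64/(2·64.64) = 40.64/129.28 = 0.3144

Final: 0.3144


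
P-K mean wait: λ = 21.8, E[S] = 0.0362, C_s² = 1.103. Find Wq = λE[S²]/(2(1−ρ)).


ρ = λ·E[S] = 21.8·0.0362 = 0.7892
E[S²] = E[S]²(1+C_s²) = 0.0362²·(1+1.103) = 0.002756
Wq = λ·E[S²]/(2(1−ρ)) = 21.8·0.002756/(2·0.2108) = 0.14247 hr

Final: 0.14247 hr


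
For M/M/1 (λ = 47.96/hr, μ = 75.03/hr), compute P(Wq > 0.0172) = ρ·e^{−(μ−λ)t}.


ρ = 47.96/75.03 = 0.6392
P(Wq > t) = ρ·e^{−(μ−λ)t} = 0.6392·e^{−0.4656}
= 0.6392·0.627756 = 0.401268

Final: 0.401268


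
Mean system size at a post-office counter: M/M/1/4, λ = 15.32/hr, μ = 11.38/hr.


ρ = 15.32/11.38 = 1.3462
L = ρ[1 − (K+1)ρ^K + Kρ^(K+1)] / [(1−ρ)(1−ρ^(K+1))]
Numerator: 1.3462·(1 − 5·3.284475 + 4·4.421631) = 3.048044
Denominator: (-0.3462)·(-3.421631) = 1.184642
L = 3.048044/1.184642 = 2.5730

Final: 2.5730


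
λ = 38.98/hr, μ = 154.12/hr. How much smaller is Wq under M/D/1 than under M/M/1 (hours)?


ρ = 38.98/154.12 = 0.2529
Wq(M/M/1) = ρ/(μ−λ) = 0.2529/115.14 = 0.002197 hr
Wq(M/D/1) = ρ/(2(μ−λ)) = 0.001098 hr
Savings = 0.002197 − 0.001098 = 0.001098 hr

Final: 0.001098 hr


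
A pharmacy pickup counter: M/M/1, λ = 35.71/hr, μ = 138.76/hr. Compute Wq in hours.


ρ = 35.71/138.76 = 0.2574
Wq = ρ/(μ−λ) = 0.2574/(138.76 − 35.71) = 0.2574/103.05 = 0.002497 hr

Final: 0.002497 hr


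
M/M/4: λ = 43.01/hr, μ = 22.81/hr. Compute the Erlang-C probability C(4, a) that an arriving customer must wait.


a = λ/μ = 1.8856; ρ = a/4 = 0.4714
P₀ = 0.147558 (from M/M/c formula)
C(c,a) = [a^c/(c!(1−ρ))]·P₀ = [12.64086/(24·0.5286)]·0.147558
= 0.99640·0.147558 = 0.147027

Final: 0.147027


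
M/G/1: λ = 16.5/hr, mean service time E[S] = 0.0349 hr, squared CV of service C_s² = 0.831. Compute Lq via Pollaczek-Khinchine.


ρ = λ·E[S] = 16.5·0.0349 = 0.5758
Lq = ρ²(1+C_s²)/(2(1−ρ)) = 0.3316·(1+0.831)/(2·0.4242)
= 0.3316·1.8310/0.8483 = 0.71574

Final: 0.71574


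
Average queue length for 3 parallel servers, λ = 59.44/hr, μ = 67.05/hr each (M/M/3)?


a = λ/μ = 0.8865; ρ = a/3 = 0.2955
P₀ = 0.409121
Lq = P₀·a^c·ρ / (c!·(1−ρ)²) = 0.409121·0.69669·0.2955/(6·0.49632)
= 0.02828

Final: 0.02828


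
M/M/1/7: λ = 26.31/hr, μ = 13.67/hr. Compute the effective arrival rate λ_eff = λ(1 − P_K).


ρ = 1.9247; P_K = (1−ρ)ρ^7/(1−ρ^8) = 0.482991
λ_eff = λ(1 − P_K) = 26.31·(1 − 0.482991) = 26.31·0.517009 = 13.6025 /hr

Final: 13.6025 /hr


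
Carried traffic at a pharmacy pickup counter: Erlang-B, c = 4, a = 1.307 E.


B(4,1.307) = 0.033268 (Erlang-B)
Carried load = a(1 − B) = 1.307·(1 − 0.033268) = 1.307·0.966732 = 1.2635 E

Final: 1.2635 Erlangs


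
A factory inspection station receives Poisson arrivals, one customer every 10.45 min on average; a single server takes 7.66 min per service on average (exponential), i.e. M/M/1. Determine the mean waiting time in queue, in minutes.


λ = 60/10.45 = 5.7416 /hr
μ = 60/7.66 = 7.8329 /hr
ρ = λ/μ = 5.7416/7.8329 = 0.7330
Wq = ρ/(μ−λ) = 0.7330/(7.8329−5.7416) = 0.35051 hr
In minutes: 0.35051·60 = 21.031 min

Final: 21.031 min


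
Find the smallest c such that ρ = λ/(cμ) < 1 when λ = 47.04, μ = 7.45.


Stability requires cμ > λ ⇔ c > λ/μ.
λ/μ = 47.04/7.45 = 6.3141
Minimum integer c = ⌊6.3141⌋ + 1 = 7
Check: 7·7.45 = 52.15 > 47.04, while 6·7.45 = 44.70 ≤ 47.04

Final: 7 servers


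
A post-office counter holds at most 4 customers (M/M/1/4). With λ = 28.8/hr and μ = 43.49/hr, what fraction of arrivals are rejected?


ρ = λ/μ = 28.8/43.49 = 0.6622
P_K = (1−ρ)ρ^K/(1−ρ^(K+1)) = (0.3378·0.192315)/(1 − 0.127355)
= 0.064960/0.872645 = 0.074440

Final: 0.074440


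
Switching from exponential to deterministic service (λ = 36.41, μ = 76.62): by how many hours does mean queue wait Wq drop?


ρ = 36.41/76.62 = 0.4752
Wq(M/M/1) = ρ/(μ−λ) = 0.4752/40.21 = 0.01182 hr
Wq(M/D/1) = ρ/(2(μ−λ)) = 0.005909 hr
Savings = 0.01182 − 0.005909 = 0.005909 hr

Final: 0.005909 hr


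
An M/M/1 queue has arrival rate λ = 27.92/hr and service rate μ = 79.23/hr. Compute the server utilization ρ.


ρ = λ/μ = 27.92/79.23 = 0.3524

Final: 0.3524


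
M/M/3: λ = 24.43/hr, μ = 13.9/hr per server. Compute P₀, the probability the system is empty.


a = λ/μ = 24.43/13.9 = 1.7576; ρ = a/c = 0.5859
Σ_{k=0}^{2} a^k/k! (terms k=0..2) = 1.00000 + 1.75755 + 1.54450 = 4.30205
Tail: a^3/(3!(1−ρ)) = 5.42908/(6·0.4141) = 2.18483
P₀ = 1/(4.30205 + 2.18483) = 1/6.48689 = 0.154157

Final: 0.154157


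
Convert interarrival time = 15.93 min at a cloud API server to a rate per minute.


λ = 1/(interarrival time) in consistent units.
1 minute = 1 min, so λ = 1/15.93 = 0.06277 per minute

Final: 0.06277 /min


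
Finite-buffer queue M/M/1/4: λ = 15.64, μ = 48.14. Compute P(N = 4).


ρ = λ/μ = 15.64/48.14 = 0.3249
P_K = (1−ρ)ρ^K/(1−ρ^(K+1)) = (0.6751·0.011141)/(1 − 0.003620)
= 0.007521/0.996380 = 0.007549

Final: 0.007549


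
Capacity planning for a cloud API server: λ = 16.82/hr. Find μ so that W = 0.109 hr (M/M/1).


W = 1/(μ−λ) ⇒ μ − λ = 1/W = 1/0.109 = 9.1743
μ = λ + 1/W = 16.82 + 9.1743 = 25.9943 per hr

Final: 25.9943 /hr


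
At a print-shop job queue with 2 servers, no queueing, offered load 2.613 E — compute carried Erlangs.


B(2,2.613) = 0.485832 (Erlang-B)
Carried load = a(1 − B) = 2.613·(1 − 0.485832) = 2.613·0.514168 = 1.3435 E

Final: 1.3435 Erlangs


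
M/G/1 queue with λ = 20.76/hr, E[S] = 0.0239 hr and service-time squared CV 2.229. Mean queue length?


ρ = λ·E[S] = 20.76·0.0239 = 0.4962
Lq = ρ²(1+C_s²)/(2(1−ρ)) = 0.2462·(1+2.229)/(2·0.5038)
= 0.2462·3.2290/1.0077 = 0.78886

Final: 0.78886


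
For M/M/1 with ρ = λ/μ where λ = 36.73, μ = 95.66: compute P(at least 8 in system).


ρ = 36.73/95.66 = 0.3840
P(N ≥ n) = ρ^n = 0.3840^8 = 0.0004724

Final: 0.0004724


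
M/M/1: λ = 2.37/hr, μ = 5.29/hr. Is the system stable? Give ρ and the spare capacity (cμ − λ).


Total capacity cμ = 1·5.29 = 5.29/hr
ρ = λ/(cμ) = 2.37/5.29 = 0.4480
Stable ⇔ ρ < 1: YES
Spare capacity = cμ − λ = 5.29 − 2.37 = 2.92/hr

Final: ρ = 0.4480; stable; margin = 2.92/hr


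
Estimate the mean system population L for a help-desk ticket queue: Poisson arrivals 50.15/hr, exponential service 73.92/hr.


ρ = λ/μ = 50.15/73.92 = 0.6784
L = ρ/(1−ρ) = 0.6784/(1 − 0.6784) = 0.6784/0.3216 = 2.1098

Final: 2.1098


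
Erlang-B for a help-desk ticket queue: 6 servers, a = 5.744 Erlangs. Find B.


B(c,a) = (a^c/c!) / Σ_{k=0}^{c} a^k/k!
a^6/6! = 49.883175
Σ terms (k=0..6): 1.00000 + 5.74400 + 16.49677 + 31.58581 + 45.35723 + 52.10638 + 49.88318 = 202.173362
B = 49.883175/202.173362 = 0.246735

Final: 0.246735


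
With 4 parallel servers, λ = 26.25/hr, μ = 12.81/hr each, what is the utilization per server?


ρ = λ/(cμ) = 26.25/(4·12.81) = 26.25/51.24 = 0.5123

Final: 0.5123


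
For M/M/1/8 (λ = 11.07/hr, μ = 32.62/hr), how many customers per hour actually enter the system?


ρ = 0.3394; P_K = (1−ρ)ρ^8/(1−ρ^9) = 0.0001162
λ_eff = λ(1 − P_K) = 11.07·(1 − 0.0001162) = 11.07·0.999884 = 11.0687 /hr

Final: 11.0687 /hr


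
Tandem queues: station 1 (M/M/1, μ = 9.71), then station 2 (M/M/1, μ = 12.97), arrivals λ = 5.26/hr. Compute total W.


Each node sees arrival rate λ = 5.26/hr (tandem ⇒ throughput preserved).
W₁ = 1/(μ₁−λ) = 1/(9.71−5.26) = 0.22472 hr
W₂ = 1/(μ₂−λ) = 1/(12.97−5.26) = 0.12970 hr
W_total = W₁ + W₂ = 0.22472 + 0.12970 = 0.35442 hr

Final: 0.35442 hr


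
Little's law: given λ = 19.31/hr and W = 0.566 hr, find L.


L = λW = 19.31·0.566 = 10.9295

Final: 10.9295


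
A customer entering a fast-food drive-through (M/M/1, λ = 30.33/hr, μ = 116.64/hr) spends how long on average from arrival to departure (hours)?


W = 1/(μ−λ) = 1/(116.64 − 30.33) = 1/86.31 = 0.01159 hr

Final: 0.01159 hr


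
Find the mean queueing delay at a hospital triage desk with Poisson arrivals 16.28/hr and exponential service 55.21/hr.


ρ = 16.28/55.21 = 0.2949
Wq = ρ/(μ−λ) = 0.2949/(55.21 − 16.28) = 0.2949/38.93 = 0.007574 hr

Final: 0.007574 hr


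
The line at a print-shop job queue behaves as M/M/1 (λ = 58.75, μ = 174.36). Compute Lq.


ρ = 58.75/174.36 = 0.3369
Lq = ρ²/(1−ρ) = 0.1135/0.6631 = 0.1712

Final: 0.1712


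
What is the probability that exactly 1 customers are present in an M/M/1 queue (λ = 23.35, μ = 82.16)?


ρ = 23.35/82.16 = 0.2842
P_n = (1−ρ)·ρ^n = (1 − 0.2842)·0.2842^1 = 0.7158·0.284202 = 0.203431

Final: 0.203431


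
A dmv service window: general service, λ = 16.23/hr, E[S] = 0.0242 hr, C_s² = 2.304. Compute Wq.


ρ = λ·E[S] = 16.23·0.0242 = 0.3928
E[S²] = E[S]²(1+C_s²) = 0.0242²·(1+2.304) = 0.001935
Wq = λ·E[S²]/(2(1−ρ)) = 16.23·0.001935/(2·0.6072) = 0.02586 hr

Final: 0.02586 hr


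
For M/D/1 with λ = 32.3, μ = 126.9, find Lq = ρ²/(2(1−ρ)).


ρ = 32.3/126.9 = 0.2545
M/D/1: Lq = ρ²/(2(1−ρ)) = 0.06479/(2·0.7455) = 0.04345

Final: 0.04345


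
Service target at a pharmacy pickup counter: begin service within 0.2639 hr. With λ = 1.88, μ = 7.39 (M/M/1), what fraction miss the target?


ρ = 1.88/7.39 = 0.2544
P(Wq > t) = ρ·e^{−(μ−λ)t} = 0.2544·e^{−1.4541}
= 0.2544·0.233613 = 0.059431

Final: 0.059431


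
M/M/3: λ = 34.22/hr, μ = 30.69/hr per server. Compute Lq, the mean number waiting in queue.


a = λ/μ = 1.1150; ρ = a/3 = 0.3717
P₀ = 0.322126
Lq = P₀·a^c·ρ / (c!·(1−ρ)²) = 0.322126·1.38627·0.3717/(6·0.39479)
= 0.07007

Final: 0.07007


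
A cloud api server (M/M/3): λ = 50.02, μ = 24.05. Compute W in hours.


a = 2.0798; ρ = 0.6933; P₀ = 0.098704
Lq = P₀·a^c·ρ/(c!(1−ρ)²) = 1.09065
Wq = Lq/λ = 1.09065/50.02 = 0.02180 hr
W = Wq + 1/μ = 0.02180 + 0.04158 = 0.06338 hr

Final: 0.06338 hr


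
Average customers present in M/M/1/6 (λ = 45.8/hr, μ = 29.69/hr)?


ρ = 45.8/29.69 = 1.5426
L = ρ[1 − (K+1)ρ^K + Kρ^(K+1)] / [(1−ρ)(1−ρ^(K+1))]
Numerator: 1.5426·(1 − 7·13.475090 + 6·20.786768) = 48.430106
Denominator: (-0.5426)·(-19.786768) = 10.736437
L = 48.430106/10.736437 = 4.5108

Final: 4.5108


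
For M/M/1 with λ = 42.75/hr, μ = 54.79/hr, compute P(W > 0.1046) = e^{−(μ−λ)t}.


W ~ Exponential(μ−λ) for M/M/1.
μ − λ = 54.79 − 42.75 = 12.0400
P(W > t) = e^{−(μ−λ)t} = e^{−1.2594} = 0.283829

Final: 0.283829


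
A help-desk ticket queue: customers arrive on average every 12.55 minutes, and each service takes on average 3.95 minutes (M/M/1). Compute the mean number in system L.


λ = 60/12.55 = 4.7809 /hr
μ = 60/3.95 = 15.1899 /hr
ρ = λ/μ = 4.7809/15.1899 = 0.3147
L = ρ/(1−ρ) = 0.3147/0.6853 = 0.4593

Final: 0.4593


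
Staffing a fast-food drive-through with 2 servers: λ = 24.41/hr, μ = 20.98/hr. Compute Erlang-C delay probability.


a = λ/μ = 1.1635; ρ = a/2 = 0.5817
P₀ = 0.264427 (from M/M/c formula)
C(c,a) = [a^c/(c!(1−ρ))]·P₀ = [1.35371/(2·0.4183)]·0.264427
= 1.61828·0.264427 = 0.427916

Final: 0.427916


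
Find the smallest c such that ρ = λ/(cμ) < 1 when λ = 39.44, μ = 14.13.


Stability requires cμ > λ ⇔ c > λ/μ.
λ/μ = 39.44/14.13 = 2.7912
Minimum integer c = ⌊2.7912⌋ + 1 = 3
Check: 3·14.13 = 42.39 > 39.44, while 2·14.13 = 28.26 ≤ 39.44

Final: 3 servers


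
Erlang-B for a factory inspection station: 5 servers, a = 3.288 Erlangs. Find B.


B(c,a) = (a^c/c!) / Σ_{k=0}^{c} a^k/k!
a^5/5! = 3.202416
Σ terms (k=0..5): 1.00000 + 3.28800 + 5.40547 + 5.92440 + 4.86985 + 3.20242 = 23.690140
B = 3.202416/23.690140 = 0.135179

Final: 0.135179


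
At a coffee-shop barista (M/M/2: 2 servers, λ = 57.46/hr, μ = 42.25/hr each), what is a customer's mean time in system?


a = 1.3600; ρ = 0.6800; P₀ = 0.190476
Lq = P₀·a^c·ρ/(c!(1−ρ)²) = 1.16976
Wq = Lq/λ = 1.16976/57.46 = 0.02036 hr
W = Wq + 1/μ = 0.02036 + 0.02367 = 0.04403 hr

Final: 0.04403 hr


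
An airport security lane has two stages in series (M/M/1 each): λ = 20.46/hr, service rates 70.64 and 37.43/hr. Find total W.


Each node sees arrival rate λ = 20.46/hr (tandem ⇒ throughput preserved).
W₁ = 1/(μ₁−λ) = 1/(70.64−20.46) = 0.01993 hr
W₂ = 1/(μ₂−λ) = 1/(37.43−20.46) = 0.05893 hr
W_total = W₁ + W₂ = 0.01993 + 0.05893 = 0.07886 hr

Final: 0.07886 hr


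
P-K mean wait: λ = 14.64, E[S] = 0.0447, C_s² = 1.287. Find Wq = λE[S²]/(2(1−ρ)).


ρ = λ·E[S] = 14.64·0.0447 = 0.6544
E[S²] = E[S]²(1+C_s²) = 0.0447²·(1+1.287) = 0.004570
Wq = λ·E[S²]/(2(1−ρ)) = 14.64·0.004570/(2·0.3456) = 0.09679 hr

Final: 0.09679 hr


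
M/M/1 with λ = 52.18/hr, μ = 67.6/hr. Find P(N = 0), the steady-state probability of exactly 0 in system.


ρ = 52.18/67.6 = 0.7719
P_n = (1−ρ)·ρ^n = (1 − 0.7719)·0.7719^0 = 0.2281·1.000000 = 0.228107

Final: 0.228107


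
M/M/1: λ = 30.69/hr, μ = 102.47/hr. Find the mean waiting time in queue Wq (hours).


ρ = 30.69/102.47 = 0.2995
Wq = ρ/(μ−λ) = 0.2995/(102.47 − 30.69) = 0.2995/71.78 = 0.004173 hr

Final: 0.004173 hr


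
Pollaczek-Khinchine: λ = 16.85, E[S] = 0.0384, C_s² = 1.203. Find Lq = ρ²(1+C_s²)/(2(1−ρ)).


ρ = λ·E[S] = 16.85·0.0384 = 0.6470
Lq = ρ²(1+C_s²)/(2(1−ρ)) = 0.4187·(1+1.203)/(2·0.3530)
= 0.4187·2.2030/0.7059 = 1.30654

Final: 1.30654


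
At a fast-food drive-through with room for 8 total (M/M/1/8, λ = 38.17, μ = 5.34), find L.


ρ = 38.17/5.34 = 7.1479
L = ρ[1 − (K+1)ρ^K + Kρ^(K+1)] / [(1−ρ)(1−ρ^(K+1))]
Numerator: 7.1479·(1 − 9·6814707.555321 + 8·48711121.233449) = 2347073320.512455
Denominator: (-6.1479)·(-48711120.233449) = 299473048.176805
L = 2347073320.512455/299473048.176805 = 7.8373

Final: 7.8373


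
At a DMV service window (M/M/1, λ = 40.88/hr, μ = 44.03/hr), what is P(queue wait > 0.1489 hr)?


ρ = 40.88/44.03 = 0.9285
P(Wq > t) = ρ·e^{−(μ−λ)t} = 0.9285·e^{−0.4690}
= 0.9285·0.625606 = 0.580849

Final: 0.580849


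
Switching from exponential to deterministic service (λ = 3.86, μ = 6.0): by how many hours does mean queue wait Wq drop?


ρ = 3.86/6.0 = 0.6433
Wq(M/M/1) = ρ/(μ−λ) = 0.6433/2.14 = 0.30062 hr
Wq(M/D/1) = ρ/(2(μ−λ)) = 0.15031 hr
Savings = 0.30062 − 0.15031 = 0.15031 hr

Final: 0.15031 hr


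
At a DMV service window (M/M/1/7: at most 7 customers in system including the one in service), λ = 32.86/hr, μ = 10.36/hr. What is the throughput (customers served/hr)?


ρ = 3.1718; P_K = (1−ρ)ρ^7/(1−ρ^8) = 0.684790
λ_eff = λ(1 − P_K) = 32.86·(1 − 0.684790) = 32.86·0.315210 = 10.3578 /hr

Final: 10.3578 /hr


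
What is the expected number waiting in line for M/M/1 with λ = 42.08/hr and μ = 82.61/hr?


ρ = 42.08/82.61 = 0.5094
Lq = ρ²/(1−ρ) = 0.2595/0.4906 = 0.5289

Final: 0.5289


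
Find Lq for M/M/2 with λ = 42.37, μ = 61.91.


a = λ/μ = 0.6844; ρ = a/2 = 0.3422
P₀ = 0.490102
Lq = P₀·a^c·ρ / (c!·(1−ρ)²) = 0.490102·0.46838·0.3422/(2·0.43271)
= 0.09077

Final: 0.09077


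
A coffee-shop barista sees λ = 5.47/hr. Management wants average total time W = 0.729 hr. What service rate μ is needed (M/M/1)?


W = 1/(μ−λ) ⇒ μ − λ = 1/W = 1/0.729 = 1.3717
μ = λ + 1/W = 5.47 + 1.3717 = 6.8417 per hr

Final: 6.8417 /hr


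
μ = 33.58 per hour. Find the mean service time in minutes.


Mean service time = 1/μ = 1/33.58 hour = 0.02978 hour
In minutes: 0.02978 × 60 = 1.7868 min

Final: 1.7868 min


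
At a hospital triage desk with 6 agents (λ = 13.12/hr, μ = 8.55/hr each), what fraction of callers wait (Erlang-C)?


a = λ/μ = 1.5345; ρ = a/6 = 0.2558
P₀ = 0.215501 (from M/M/c formula)
C(c,a) = [a^c/(c!(1−ρ))]·P₀ = [13.05589/(720·0.7442)]·0.215501
= 0.02436·0.215501 = 0.005251

Final: 0.005251


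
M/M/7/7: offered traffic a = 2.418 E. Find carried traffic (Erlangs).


B(7,2.418) = 0.008573 (Erlang-B)
Carried load = a(1 − B) = 2.418·(1 − 0.008573) = 2.418·0.991427 = 2.3973 E

Final: 2.3973 Erlangs


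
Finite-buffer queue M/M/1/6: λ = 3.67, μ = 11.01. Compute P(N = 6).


ρ = λ/μ = 3.67/11.01 = 0.3333
P_K = (1−ρ)ρ^K/(1−ρ^(K+1)) = (0.6667·0.001372)/(1 − 0.0004572)
= 0.0009145/0.999543 = 0.0009149

Final: 0.0009149


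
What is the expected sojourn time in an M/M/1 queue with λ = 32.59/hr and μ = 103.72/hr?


W = 1/(μ−λ) = 1/(103.72 − 32.59) = 1/71.13 = 0.01406 hr

Final: 0.01406 hr


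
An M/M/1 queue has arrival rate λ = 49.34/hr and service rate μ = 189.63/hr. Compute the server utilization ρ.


ρ = λ/μ = 49.34/189.63 = 0.2602

Final: 0.2602


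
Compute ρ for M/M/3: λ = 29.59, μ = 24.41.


ρ = λ/(cμ) = 29.59/(3·24.41) = 29.59/73.23 = 0.4041

Final: 0.4041


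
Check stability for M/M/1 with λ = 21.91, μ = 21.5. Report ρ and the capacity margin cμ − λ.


Total capacity cμ = 1·21.5 = 21.50/hr
ρ = λ/(cμ) = 21.91/21.50 = 1.0191
Stable ⇔ ρ < 1: NO
Spare capacity = cμ − λ = 21.50 − 21.91 = -0.41/hr

Final: ρ = 1.0191; unstable; margin = -0.41/hr


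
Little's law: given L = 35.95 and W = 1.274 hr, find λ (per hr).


λ = L/W = 35.95/1.274 = 28.2182 /hr

Final: 28.2182 /hr


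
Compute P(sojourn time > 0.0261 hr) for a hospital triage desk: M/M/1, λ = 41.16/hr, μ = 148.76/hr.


W ~ Exponential(μ−λ) for M/M/1.
μ − λ = 148.76 − 41.16 = 107.6000
P(W > t) = e^{−(μ−λ)t} = e^{−2.8084} = 0.060304

Final: 0.060304


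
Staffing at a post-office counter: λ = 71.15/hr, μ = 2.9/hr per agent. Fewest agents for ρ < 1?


Stability requires cμ > λ ⇔ c > λ/μ.
λ/μ = 71.15/2.9 = 24.5345
Minimum integer c = ⌊24.5345⌋ + 1 = 25
Check: 25·2.9 = 72.50 > 71.15, while 24·2.9 = 69.60 ≤ 71.15

Final: 25 servers


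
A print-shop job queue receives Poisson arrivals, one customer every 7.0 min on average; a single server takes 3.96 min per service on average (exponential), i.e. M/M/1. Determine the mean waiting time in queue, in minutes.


λ = 60/7.0 = 8.5714 /hr
μ = 60/3.96 = 15.1515 /hr
ρ = λ/μ = 8.5714/15.1515 = 0.5657
Wq = ρ/(μ−λ) = 0.5657/(15.1515−8.5714) = 0.08597 hr
In minutes: 0.08597·60 = 5.158 min

Final: 5.158 min


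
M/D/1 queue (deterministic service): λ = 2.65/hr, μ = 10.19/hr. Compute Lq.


ρ = 2.65/10.19 = 0.2601
M/D/1: Lq = ρ²/(2(1−ρ)) = 0.06763/(2·0.7399) = 0.04570

Final: 0.04570


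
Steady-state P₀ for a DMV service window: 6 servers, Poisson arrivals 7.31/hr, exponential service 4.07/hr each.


a = λ/μ = 7.31/4.07 = 1.7961; ρ = a/c = 0.2993
Σ_{k=0}^{5} a^k/k! (terms k=0..5) = 1.00000 + 1.79607 + 1.61293 + 0.96565 + 0.43359 + 0.15575 = 5.96399
Tail: a^6/(6!(1−ρ)) = 33.56895/(720·0.7007) = 0.06654
P₀ = 1/(5.96399 + 0.06654) = 1/6.03053 = 0.165823

Final: 0.165823


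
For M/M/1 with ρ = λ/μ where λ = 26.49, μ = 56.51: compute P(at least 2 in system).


ρ = 26.49/56.51 = 0.4688
P(N ≥ n) = ρ^n = 0.4688^2 = 0.219742

Final: 0.219742


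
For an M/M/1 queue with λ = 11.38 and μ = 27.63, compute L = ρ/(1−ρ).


ρ = λ/μ = 11.38/27.63 = 0.4119
L = ρ/(1−ρ) = 0.4119/(1 − 0.4119) = 0.4119/0.5881 = 0.7003

Final: 0.7003


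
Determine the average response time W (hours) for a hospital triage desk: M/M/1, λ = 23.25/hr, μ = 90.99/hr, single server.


W = 1/(μ−λ) = 1/(90.99 − 23.25) = 1/67.74 = 0.01476 hr

Final: 0.01476 hr


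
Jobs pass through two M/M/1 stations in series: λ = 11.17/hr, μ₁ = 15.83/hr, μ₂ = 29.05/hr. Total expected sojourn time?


Each node sees arrival rate λ = 11.17/hr (tandem ⇒ throughput preserved).
W₁ = 1/(μ₁−λ) = 1/(15.83−11.17) = 0.21459 hr
W₂ = 1/(μ₂−λ) = 1/(29.05−11.17) = 0.05593 hr
W_total = W₁ + W₂ = 0.21459 + 0.05593 = 0.27052 hr

Final: 0.27052 hr


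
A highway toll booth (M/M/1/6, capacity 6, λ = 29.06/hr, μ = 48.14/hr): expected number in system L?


ρ = 29.06/48.14 = 0.6037
L = ρ[1 − (K+1)ρ^K + Kρ^(K+1)] / [(1−ρ)(1−ρ^(K+1))]
Numerator: 0.6037·(1 − 7·0.048388 + 6·0.029210) = 0.504984
Denominator: (0.3963)·(0.970790) = 0.384767
L = 0.504984/0.384767 = 1.3124

Final: 1.3124


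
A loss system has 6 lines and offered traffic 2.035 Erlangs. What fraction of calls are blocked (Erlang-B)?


B(c,a) = (a^c/c!) / Σ_{k=0}^{c} a^k/k!
a^6/6! = 0.098640
Σ terms (k=0..6): 1.00000 + 2.03500 + 2.07061 + 1.40457 + 0.71457 + 0.29083 + 0.09864 = 7.614222
B = 0.098640/7.614222 = 0.012955

Final: 0.012955


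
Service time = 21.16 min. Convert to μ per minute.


μ = 1/(service time) in consistent units.
1 minute = 1 min, so μ = 1/21.16 = 0.04726 per minute

Final: 0.04726 /min


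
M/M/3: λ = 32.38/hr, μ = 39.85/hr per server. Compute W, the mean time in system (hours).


a = 0.8125; ρ = 0.2708; P₀ = 0.441445
Lq = P₀·a^c·ρ/(c!(1−ρ)²) = 0.02011
Wq = Lq/λ = 0.02011/32.38 = 0.0006210 hr
W = Wq + 1/μ = 0.0006210 + 0.02509 = 0.02572 hr

Final: 0.02572 hr


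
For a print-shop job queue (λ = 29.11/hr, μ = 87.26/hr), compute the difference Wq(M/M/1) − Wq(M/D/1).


ρ = 29.11/87.26 = 0.3336
Wq(M/M/1) = ρ/(μ−λ) = 0.3336/58.15 = 0.005737 hr
Wq(M/D/1) = ρ/(2(μ−λ)) = 0.002868 hr
Savings = 0.005737 − 0.002868 = 0.002868 hr

Final: 0.002868 hr


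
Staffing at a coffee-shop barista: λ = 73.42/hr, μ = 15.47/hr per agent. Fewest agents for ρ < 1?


Stability requires cμ > λ ⇔ c > λ/μ.
λ/μ = 73.42/15.47 = 4.7460
Minimum integer c = ⌊4.7460⌋ + 1 = 5
Check: 5·15.47 = 77.35 > 73.42, while 4·15.47 = 61.88 ≤ 73.42

Final: 5 servers


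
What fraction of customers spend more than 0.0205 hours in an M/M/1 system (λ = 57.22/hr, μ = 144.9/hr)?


W ~ Exponential(μ−λ) for M/M/1.
μ − λ = 144.9 − 57.22 = 87.6800
P(W > t) = e^{−(μ−λ)t} = e^{−1.7974} = 0.165723

Final: 0.165723


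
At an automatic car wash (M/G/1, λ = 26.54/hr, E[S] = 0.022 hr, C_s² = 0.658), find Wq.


ρ = λ·E[S] = 26.54·0.022 = 0.5839
E[S²] = E[S]²(1+C_s²) = 0.022²·(1+0.658) = 0.0008025
Wq = λ·E[S²]/(2(1−ρ)) = 26.54·0.0008025/(2·0.4161) = 0.02559 hr

Final: 0.02559 hr


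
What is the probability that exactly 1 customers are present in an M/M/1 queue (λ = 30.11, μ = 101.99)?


ρ = 30.11/101.99 = 0.2952
P_n = (1−ρ)·ρ^n = (1 − 0.2952)·0.2952^1 = 0.7048·0.295225 = 0.208067

Final: 0.208067


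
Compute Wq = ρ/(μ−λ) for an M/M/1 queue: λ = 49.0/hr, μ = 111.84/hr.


ρ = 49.0/111.84 = 0.4381
Wq = ρ/(μ−λ) = 0.4381/(111.84 − 49.0) = 0.4381/62.84 = 0.006972 hr

Final: 0.006972 hr


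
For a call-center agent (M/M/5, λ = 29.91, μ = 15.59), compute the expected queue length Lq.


a = λ/μ = 1.9185; ρ = a/5 = 0.3837
P₀ = 0.145946
Lq = P₀·a^c·ρ / (c!·(1−ρ)²) = 0.145946·25.99271·0.3837/(120·0.37982)
= 0.03194

Final: 0.03194


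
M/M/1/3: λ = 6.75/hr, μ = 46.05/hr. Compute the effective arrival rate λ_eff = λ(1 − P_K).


ρ = 0.1466; P_K = (1−ρ)ρ^3/(1−ρ^4) = 0.002689
λ_eff = λ(1 − P_K) = 6.75·(1 − 0.002689) = 6.75·0.997311 = 6.7318 /hr

Final: 6.7318 /hr


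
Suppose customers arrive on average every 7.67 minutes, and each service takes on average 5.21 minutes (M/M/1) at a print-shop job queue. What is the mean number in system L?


λ = 60/7.67 = 7.8227 /hr
μ = 60/5.21 = 11.5163 /hr
ρ = λ/μ = 7.8227/11.5163 = 0.6793
L = ρ/(1−ρ) = 0.6793/0.3207 = 2.1179

Final: 2.1179
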